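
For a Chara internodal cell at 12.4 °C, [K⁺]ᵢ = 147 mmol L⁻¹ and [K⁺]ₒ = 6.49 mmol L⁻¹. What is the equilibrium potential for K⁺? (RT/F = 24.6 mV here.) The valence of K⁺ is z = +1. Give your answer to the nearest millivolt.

-77 mV

E = (24.6/z) · ln([K⁺]_out/[K⁺]_in) with z = +1.
= (24.6/1) · ln(6.49/147) = 24.60 · ln(0.04415)
= 24.60 · (-3.1202) = -76.76 mV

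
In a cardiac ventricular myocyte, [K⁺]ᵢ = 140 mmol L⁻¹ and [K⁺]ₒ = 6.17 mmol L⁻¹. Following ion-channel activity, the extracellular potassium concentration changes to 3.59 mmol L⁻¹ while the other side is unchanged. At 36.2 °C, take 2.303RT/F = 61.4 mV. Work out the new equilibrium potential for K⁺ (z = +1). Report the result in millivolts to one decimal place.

-97.7 mV

After the shift: [K⁺]_out = 3.59, [K⁺]_in = 140 mmol L⁻¹.
E_new = (61.4/1)·log₁₀(3.59/140) = 61.40 · (-1.5910) = -97.69 mV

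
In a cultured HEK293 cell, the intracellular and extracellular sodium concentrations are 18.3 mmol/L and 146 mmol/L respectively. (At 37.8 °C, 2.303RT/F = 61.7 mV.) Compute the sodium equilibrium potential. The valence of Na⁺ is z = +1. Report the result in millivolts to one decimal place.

E = (61.7/z) · log₁₀([Na⁺]_out/[Na⁺]_in) with z = +1.
= (61.7/1) · log₁₀(146/18.3) = 61.70 · log₁₀(7.978)
= 61.70 · (0.9019) = 55.65 mV

55.6 mV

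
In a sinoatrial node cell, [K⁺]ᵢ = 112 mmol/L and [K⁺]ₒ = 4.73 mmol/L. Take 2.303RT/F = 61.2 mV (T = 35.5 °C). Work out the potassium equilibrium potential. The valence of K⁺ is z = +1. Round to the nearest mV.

-84 mV

E = (61.2/z) · log₁₀([K⁺]_out/[K⁺]_in) with z = +1.
= (61.2/1) · log₁₀(4.73/112) = 61.20 · log₁₀(0.04223)
= 61.20 · (-1.3744) = -84.11 mV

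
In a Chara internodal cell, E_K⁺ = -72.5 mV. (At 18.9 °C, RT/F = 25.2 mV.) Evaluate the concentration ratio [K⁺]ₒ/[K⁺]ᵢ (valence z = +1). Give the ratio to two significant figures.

0.056

ln([out]/[in]) = E·z/(25.2) = -72.5 × 1 / 25.2 = -2.8770
[out]/[in] = e^(-2.8770) = 0.0563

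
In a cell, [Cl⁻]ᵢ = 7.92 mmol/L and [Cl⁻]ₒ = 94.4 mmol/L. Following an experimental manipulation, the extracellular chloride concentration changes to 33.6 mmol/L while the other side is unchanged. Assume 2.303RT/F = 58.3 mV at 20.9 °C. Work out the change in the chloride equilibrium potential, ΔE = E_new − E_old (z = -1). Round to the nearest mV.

E_old = (58.3/-1)·log₁₀(94.4/7.92) = -62.75 mV
E_new = (58.3/-1)·log₁₀(33.6/7.92) = -36.59 mV
ΔE = -36.59 − (-62.75) = 26.16 mV

26 mV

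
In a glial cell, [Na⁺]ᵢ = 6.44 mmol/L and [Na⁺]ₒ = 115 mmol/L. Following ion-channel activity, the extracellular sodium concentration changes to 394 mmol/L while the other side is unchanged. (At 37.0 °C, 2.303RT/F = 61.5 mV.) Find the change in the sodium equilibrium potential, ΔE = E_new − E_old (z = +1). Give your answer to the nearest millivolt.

E_old = (61.5/1)·log₁₀(115/6.44) = 76.99 mV
E_new = (61.5/1)·log₁₀(394/6.44) = 109.88 mV
ΔE = 109.88 − (76.99) = 32.89 mV

33 mV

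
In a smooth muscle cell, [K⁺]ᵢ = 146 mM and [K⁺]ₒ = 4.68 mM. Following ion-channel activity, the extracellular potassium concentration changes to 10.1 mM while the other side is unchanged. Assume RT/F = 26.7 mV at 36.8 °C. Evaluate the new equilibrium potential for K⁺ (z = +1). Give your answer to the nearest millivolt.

After the shift: [K⁺]_out = 10.1, [K⁺]_in = 146 mM.
E_new = (26.7/1)·ln(10.1/146) = 26.70 · (-2.6711) = -71.32 mV

-71 mV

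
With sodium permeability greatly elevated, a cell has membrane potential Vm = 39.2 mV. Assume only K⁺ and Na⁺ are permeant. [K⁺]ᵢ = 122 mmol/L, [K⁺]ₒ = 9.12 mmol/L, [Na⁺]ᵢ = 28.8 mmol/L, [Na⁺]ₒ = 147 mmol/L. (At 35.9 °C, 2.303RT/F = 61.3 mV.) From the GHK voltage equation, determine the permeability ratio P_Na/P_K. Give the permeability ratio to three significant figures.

Let α = P_Na/P_K. GHK: Vm = 61.3·log₁₀[(Kₒ + α·Naₒ)/(Kᵢ + α·Naᵢ)].
10^(Vm/61.3) = 10^(39.2/61.3) = 4.3599
So 4.3599·(Kᵢ + α·Naᵢ) = Kₒ + α·Naₒ → α = (4.3599·122.0 − 9.12) / (147.0 − 4.3599·28.8)
α = (531.9 − 9.12) / (147.0 − 125.6) = 522.8/21.43 = 24.39

24.4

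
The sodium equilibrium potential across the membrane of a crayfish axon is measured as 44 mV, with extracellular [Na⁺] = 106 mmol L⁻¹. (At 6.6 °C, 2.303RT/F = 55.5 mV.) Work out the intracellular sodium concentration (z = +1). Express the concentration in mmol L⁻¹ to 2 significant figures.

17 mmol L⁻¹

Nernst: E = (55.5/1) · log₁₀([out]/[in]), so log₁₀([out]/[in]) = 44.0 × 1 / 55.5 = 0.7928.
[out]/[in] = 10^(0.7928) = 6.206.
[in] = 106 / 6.206 = 17.08 mmol L⁻¹.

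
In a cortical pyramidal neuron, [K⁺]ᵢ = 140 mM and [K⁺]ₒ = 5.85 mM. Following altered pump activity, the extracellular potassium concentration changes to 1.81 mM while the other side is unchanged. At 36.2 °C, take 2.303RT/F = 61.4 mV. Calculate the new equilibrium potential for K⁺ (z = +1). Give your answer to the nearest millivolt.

-116 mV

After the shift: [K⁺]_out = 1.81, [K⁺]_in = 140 mM.
E_new = (61.4/1)·log₁₀(1.81/140) = 61.40 · (-1.8884) = -115.95 mV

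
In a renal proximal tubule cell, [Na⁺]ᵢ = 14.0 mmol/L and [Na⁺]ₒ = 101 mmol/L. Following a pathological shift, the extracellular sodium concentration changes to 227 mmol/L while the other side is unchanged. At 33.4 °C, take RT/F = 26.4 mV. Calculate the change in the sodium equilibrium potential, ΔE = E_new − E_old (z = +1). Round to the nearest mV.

21 mV

E_old = (26.4/1)·ln(101/14.0) = 52.17 mV
E_new = (26.4/1)·ln(227/14.0) = 73.55 mV
ΔE = 73.55 − (52.17) = 21.38 mV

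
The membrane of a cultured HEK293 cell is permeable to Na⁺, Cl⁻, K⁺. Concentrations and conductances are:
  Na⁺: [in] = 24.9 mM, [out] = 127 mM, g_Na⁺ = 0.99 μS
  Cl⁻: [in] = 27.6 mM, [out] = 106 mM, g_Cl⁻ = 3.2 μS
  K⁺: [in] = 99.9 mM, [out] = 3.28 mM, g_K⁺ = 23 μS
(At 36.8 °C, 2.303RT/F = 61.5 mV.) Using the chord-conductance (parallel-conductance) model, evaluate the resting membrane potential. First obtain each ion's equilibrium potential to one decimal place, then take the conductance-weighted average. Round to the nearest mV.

-80 mV

E_Na⁺ = (61.5/1)·log₁₀(127/24.9) = 43.5 mV
E_Cl⁻ = (61.5/-1)·log₁₀(106/27.6) = -35.9 mV
E_K⁺ = (61.5/1)·log₁₀(3.28/99.9) = -91.2 mV
Vm = (Σ gᵢEᵢ)/(Σ gᵢ) = (0.99·43.5 + 3.2·-35.9 + 23·-91.2) / (0.99 + 3.2 + 23)
= -2169.41 / 27.19 = -79.79 mV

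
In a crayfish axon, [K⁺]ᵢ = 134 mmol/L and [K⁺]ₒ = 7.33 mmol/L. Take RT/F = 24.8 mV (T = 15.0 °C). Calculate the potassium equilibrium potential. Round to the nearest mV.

-72 mV

E = (24.8/z) · ln([K⁺]_out/[K⁺]_in) with z = +1.
= (24.8/1) · ln(7.33/134) = 24.80 · ln(0.0547)
= 24.80 · (-2.9059) = -72.07 mV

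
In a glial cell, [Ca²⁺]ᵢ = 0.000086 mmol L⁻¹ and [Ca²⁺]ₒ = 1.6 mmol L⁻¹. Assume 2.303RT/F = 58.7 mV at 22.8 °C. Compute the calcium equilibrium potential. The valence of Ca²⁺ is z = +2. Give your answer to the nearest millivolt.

125 mV

E = (58.7/z) · log₁₀([Ca²⁺]_out/[Ca²⁺]_in) with z = +2.
= (58.7/2) · log₁₀(1.6/0.000086) = 29.35 · log₁₀(1.86e+04)
= 29.35 · (4.2696) = 125.31 mV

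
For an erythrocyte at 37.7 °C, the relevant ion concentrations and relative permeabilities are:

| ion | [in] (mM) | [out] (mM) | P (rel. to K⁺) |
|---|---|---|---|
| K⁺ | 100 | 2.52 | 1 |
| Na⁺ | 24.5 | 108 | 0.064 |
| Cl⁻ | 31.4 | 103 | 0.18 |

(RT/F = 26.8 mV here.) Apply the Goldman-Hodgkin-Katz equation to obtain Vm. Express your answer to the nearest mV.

Vm = 26.8 · ln[(Σ P·[cation]ₒ + Σ P·[anion]ᵢ) / (Σ P·[cation]ᵢ + Σ P·[anion]ₒ)]
Numerator = 1×2.52 + 0.064×108 + 0.18×31.4 = 15.08
Denominator = 1×100 + 0.064×24.5 + 0.18×103 = 120.1
Vm = 26.8 · ln(0.12559) = 26.8 × (-2.0748) = -55.60 mV

-56 mV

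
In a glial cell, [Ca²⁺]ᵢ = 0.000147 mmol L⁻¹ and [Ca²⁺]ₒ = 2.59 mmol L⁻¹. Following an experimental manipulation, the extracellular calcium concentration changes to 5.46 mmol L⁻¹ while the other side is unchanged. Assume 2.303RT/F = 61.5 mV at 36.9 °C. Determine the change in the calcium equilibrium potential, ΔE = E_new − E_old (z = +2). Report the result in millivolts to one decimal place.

E_old = (61.5/2)·log₁₀(2.59/0.000147) = 130.56 mV
E_new = (61.5/2)·log₁₀(5.46/0.000147) = 140.52 mV
ΔE = 140.52 − (130.56) = 9.96 mV

10.0 mV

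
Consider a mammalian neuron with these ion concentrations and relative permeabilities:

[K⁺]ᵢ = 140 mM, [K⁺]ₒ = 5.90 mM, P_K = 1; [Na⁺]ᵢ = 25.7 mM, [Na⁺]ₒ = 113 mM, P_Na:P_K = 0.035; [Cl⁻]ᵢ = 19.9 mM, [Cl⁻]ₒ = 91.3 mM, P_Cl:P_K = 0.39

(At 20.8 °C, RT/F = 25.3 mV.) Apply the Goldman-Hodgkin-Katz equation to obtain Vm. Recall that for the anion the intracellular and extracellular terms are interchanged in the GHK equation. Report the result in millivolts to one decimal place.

Vm = 25.3 · ln[(Σ P·[cation]ₒ + Σ P·[anion]ᵢ) / (Σ P·[cation]ᵢ + Σ P·[anion]ₒ)]
Numerator = 1×5.90 + 0.035×113 + 0.39×19.9 = 17.62
Denominator = 1×140 + 0.035×25.7 + 0.39×91.3 = 176.5
Vm = 25.3 · ln(0.099804) = 25.3 × (-2.3046) = -58.31 mV

-58.3 mV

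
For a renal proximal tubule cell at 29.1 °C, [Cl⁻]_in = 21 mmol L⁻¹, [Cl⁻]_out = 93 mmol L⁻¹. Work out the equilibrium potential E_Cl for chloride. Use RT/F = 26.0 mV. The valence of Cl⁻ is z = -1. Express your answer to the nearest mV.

E = (26.0/z) · ln([Cl⁻]_out/[Cl⁻]_in) with z = -1.
For an anion, dividing by z = -1 reverses the sign.
= (26.0/-1) · ln(93/21) = -26.00 · ln(4.429)
= -26.00 · (1.4881) = -38.69 mV

-39 mV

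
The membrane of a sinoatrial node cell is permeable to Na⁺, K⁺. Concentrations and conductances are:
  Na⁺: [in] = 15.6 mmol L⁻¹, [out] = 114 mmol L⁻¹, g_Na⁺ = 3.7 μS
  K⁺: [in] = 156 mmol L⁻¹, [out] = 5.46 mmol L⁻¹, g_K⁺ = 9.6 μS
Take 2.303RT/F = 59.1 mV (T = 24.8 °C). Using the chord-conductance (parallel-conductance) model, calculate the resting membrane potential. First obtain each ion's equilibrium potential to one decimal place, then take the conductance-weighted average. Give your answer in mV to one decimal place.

E_Na⁺ = (59.1/1)·log₁₀(114/15.6) = 51.0 mV
E_K⁺ = (59.1/1)·log₁₀(5.46/156) = -86.0 mV
Vm = (Σ gᵢEᵢ)/(Σ gᵢ) = (3.7·51.0 + 9.6·-86.0) / (3.7 + 9.6)
= -636.90 / 13.3 = -47.89 mV

-47.9 mV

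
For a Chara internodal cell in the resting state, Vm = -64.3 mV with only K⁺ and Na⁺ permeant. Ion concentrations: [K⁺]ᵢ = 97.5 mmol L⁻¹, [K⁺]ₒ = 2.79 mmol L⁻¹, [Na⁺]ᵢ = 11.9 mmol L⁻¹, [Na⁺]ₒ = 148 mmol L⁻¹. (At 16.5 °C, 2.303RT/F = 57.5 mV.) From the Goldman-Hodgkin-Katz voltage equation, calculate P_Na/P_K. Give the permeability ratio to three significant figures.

Let α = P_Na/P_K. GHK: Vm = 57.5·log₁₀[(Kₒ + α·Naₒ)/(Kᵢ + α·Naᵢ)].
10^(Vm/57.5) = 10^(-64.3/57.5) = 0.076162
So 0.076162·(Kᵢ + α·Naᵢ) = Kₒ + α·Naₒ → α = (0.076162·97.5 − 2.79) / (148.0 − 0.076162·11.9)
α = (7.426 − 2.79) / (148.0 − 0.9063) = 4.636/147.1 = 0.03152

0.0315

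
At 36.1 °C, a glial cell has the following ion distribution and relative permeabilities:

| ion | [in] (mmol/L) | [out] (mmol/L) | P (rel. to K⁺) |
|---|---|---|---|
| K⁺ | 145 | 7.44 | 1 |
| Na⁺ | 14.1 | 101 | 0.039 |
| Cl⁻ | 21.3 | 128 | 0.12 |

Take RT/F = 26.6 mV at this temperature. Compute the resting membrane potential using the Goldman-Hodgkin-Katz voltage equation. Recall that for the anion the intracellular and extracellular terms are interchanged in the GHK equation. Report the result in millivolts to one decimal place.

-65.1 mV

Vm = 26.6 · ln[(Σ P·[cation]ₒ + Σ P·[anion]ᵢ) / (Σ P·[cation]ᵢ + Σ P·[anion]ₒ)]
Numerator = 1×7.44 + 0.039×101 + 0.12×21.3 = 13.94
Denominator = 1×145 + 0.039×14.1 + 0.12×128 = 160.9
Vm = 26.6 · ln(0.086601) = 26.6 × (-2.4464) = -65.08 mV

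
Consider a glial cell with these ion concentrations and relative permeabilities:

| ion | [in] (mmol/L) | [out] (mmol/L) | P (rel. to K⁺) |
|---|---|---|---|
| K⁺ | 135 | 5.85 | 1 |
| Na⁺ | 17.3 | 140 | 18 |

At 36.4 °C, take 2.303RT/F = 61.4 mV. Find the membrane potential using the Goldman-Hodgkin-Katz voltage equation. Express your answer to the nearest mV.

46 mV

Vm = 61.4 · log₁₀[(Σ P·[cation]ₒ + Σ P·[anion]ᵢ) / (Σ P·[cation]ᵢ + Σ P·[anion]ₒ)]
Numerator = 1×5.85 + 18×140 = 2526
Denominator = 1×135 + 18×17.3 = 446.4
Vm = 61.4 · log₁₀(5.6583) = 61.4 × (0.7527) = 46.21 mV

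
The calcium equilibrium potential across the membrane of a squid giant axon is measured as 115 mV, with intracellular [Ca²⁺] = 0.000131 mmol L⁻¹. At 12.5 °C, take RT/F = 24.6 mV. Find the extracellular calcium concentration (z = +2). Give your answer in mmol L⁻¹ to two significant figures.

1.5 mmol L⁻¹

Nernst: E = (24.6/2) · ln([out]/[in]), so ln([out]/[in]) = 115.0 × 2 / 24.6 = 9.3496.
[out]/[in] = e^(9.3496) = 1.149e+04.
[out] = 1.149e+04 × 0.000131 = 1.506 mmol L⁻¹.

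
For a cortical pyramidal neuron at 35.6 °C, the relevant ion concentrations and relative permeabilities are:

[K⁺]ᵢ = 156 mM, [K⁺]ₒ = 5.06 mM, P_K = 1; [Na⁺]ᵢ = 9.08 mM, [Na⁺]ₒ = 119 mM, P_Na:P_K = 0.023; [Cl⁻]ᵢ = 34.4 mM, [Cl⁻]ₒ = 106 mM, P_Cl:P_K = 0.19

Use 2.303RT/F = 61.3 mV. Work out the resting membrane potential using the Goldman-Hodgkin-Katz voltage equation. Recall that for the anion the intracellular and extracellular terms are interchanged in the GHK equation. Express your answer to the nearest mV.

-67 mV

Vm = 61.3 · log₁₀[(Σ P·[cation]ₒ + Σ P·[anion]ᵢ) / (Σ P·[cation]ᵢ + Σ P·[anion]ₒ)]
Numerator = 1×5.06 + 0.023×119 + 0.19×34.4 = 14.33
Denominator = 1×156 + 0.023×9.08 + 0.19×106 = 176.3
Vm = 61.3 · log₁₀(0.081276) = 61.3 × (-1.0900) = -66.82 mV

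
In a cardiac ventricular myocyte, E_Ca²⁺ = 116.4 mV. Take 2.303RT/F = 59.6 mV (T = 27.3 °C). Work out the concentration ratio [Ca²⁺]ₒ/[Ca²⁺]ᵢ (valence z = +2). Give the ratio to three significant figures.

8050

log₁₀([out]/[in]) = E·z/(59.6) = 116.4 × 2 / 59.6 = 3.9060
[out]/[in] = 10^(3.9060) = 8055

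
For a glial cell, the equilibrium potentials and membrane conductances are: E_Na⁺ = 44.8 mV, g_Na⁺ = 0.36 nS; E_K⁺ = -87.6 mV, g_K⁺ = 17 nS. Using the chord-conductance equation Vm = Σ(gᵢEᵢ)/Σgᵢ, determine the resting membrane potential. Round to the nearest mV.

-85 mV

Σ gᵢEᵢ = 0.36·(44.8) + 17·(-87.6) = -1473.07
Σ gᵢ = 0.36 + 17 = 17.36
Vm = -1473.07 / 17.36 = -84.85 mV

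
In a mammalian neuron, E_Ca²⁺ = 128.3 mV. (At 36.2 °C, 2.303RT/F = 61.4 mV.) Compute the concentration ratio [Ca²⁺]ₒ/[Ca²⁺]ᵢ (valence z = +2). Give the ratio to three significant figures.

15100

log₁₀([out]/[in]) = E·z/(61.4) = 128.3 × 2 / 61.4 = 4.1792
[out]/[in] = 10^(4.1792) = 1.511e+04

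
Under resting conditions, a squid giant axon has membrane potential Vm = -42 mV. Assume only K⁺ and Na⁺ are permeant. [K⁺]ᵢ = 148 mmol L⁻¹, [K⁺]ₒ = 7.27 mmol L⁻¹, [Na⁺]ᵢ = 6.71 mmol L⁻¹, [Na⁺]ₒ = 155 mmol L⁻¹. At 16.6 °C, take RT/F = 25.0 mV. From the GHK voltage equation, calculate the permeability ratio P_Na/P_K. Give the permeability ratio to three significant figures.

Let α = P_Na/P_K. GHK: Vm = 25.0·ln[(Kₒ + α·Naₒ)/(Kᵢ + α·Naᵢ)].
e^(Vm/25.0) = e^(-42.0/25.0) = 0.18637
So 0.18637·(Kᵢ + α·Naᵢ) = Kₒ + α·Naₒ → α = (0.18637·148.0 − 7.27) / (155.0 − 0.18637·6.71)
α = (27.58 − 7.27) / (155.0 − 1.251) = 20.31/153.7 = 0.1321

0.132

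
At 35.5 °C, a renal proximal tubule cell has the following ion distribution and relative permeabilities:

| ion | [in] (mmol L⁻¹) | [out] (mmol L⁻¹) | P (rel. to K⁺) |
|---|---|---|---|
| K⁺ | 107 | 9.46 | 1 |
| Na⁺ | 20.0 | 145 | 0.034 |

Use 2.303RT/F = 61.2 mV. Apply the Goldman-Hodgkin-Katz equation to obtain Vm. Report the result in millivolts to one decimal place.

Vm = 61.2 · log₁₀[(Σ P·[cation]ₒ + Σ P·[anion]ᵢ) / (Σ P·[cation]ᵢ + Σ P·[anion]ₒ)]
Numerator = 1×9.46 + 0.034×145 = 14.39
Denominator = 1×107 + 0.034×20.0 = 107.7
Vm = 61.2 · log₁₀(0.13364) = 61.2 × (-0.8741) = -53.49 mV

-53.5 mV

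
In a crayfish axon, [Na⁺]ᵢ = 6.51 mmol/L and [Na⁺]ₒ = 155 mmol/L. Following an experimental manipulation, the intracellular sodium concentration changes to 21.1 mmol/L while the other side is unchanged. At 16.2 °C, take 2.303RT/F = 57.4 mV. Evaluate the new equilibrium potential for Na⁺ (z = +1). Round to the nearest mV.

After the shift: [Na⁺]_out = 155, [Na⁺]_in = 21.1 mmol/L.
E_new = (57.4/1)·log₁₀(155/21.1) = 57.40 · (0.8660) = 49.71 mV

50 mV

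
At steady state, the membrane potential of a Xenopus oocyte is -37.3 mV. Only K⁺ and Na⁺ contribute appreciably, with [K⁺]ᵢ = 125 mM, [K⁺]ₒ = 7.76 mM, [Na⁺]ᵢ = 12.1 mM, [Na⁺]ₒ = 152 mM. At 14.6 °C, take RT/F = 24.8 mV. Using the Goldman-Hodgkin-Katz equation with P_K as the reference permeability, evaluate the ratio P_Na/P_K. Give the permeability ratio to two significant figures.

0.13

Let α = P_Na/P_K. GHK: Vm = 24.8·ln[(Kₒ + α·Naₒ)/(Kᵢ + α·Naᵢ)].
e^(Vm/24.8) = e^(-37.3/24.8) = 0.22223
So 0.22223·(Kᵢ + α·Naᵢ) = Kₒ + α·Naₒ → α = (0.22223·125.0 − 7.76) / (152.0 − 0.22223·12.1)
α = (27.78 − 7.76) / (152.0 − 2.689) = 20.02/149.3 = 0.1341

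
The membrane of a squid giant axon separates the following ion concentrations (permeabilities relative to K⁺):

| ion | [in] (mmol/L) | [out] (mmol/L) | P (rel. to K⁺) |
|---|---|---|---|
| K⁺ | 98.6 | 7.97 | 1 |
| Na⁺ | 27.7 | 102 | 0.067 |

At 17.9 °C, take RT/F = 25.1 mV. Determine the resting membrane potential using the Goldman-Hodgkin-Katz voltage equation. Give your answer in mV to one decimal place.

-48.1 mV

Vm = 25.1 · ln[(Σ P·[cation]ₒ + Σ P·[anion]ᵢ) / (Σ P·[cation]ᵢ + Σ P·[anion]ₒ)]
Numerator = 1×7.97 + 0.067×102 = 14.8
Denominator = 1×98.6 + 0.067×27.7 = 100.5
Vm = 25.1 · ln(0.14737) = 25.1 × (-1.9148) = -48.06 mV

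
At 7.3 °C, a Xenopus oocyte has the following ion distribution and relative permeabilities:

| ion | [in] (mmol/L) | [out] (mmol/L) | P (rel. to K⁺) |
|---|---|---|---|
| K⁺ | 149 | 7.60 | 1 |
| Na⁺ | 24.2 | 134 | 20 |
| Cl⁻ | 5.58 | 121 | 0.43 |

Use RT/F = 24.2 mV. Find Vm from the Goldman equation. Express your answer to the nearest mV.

Vm = 24.2 · ln[(Σ P·[cation]ₒ + Σ P·[anion]ᵢ) / (Σ P·[cation]ᵢ + Σ P·[anion]ₒ)]
Numerator = 1×7.60 + 20×134 + 0.43×5.58 = 2690
Denominator = 1×149 + 20×24.2 + 0.43×121 = 685
Vm = 24.2 · ln(3.9268) = 24.2 × (1.3678) = 33.10 mV

33 mV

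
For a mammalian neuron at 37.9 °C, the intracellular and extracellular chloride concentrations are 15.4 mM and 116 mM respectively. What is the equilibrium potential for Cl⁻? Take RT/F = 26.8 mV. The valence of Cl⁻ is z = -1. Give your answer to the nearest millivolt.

-54 mV

E = (26.8/z) · ln([Cl⁻]_out/[Cl⁻]_in) with z = -1.
For an anion, dividing by z = -1 reverses the sign.
= (26.8/-1) · ln(116/15.4) = -26.80 · ln(7.532)
= -26.80 · (2.0192) = -54.12 mV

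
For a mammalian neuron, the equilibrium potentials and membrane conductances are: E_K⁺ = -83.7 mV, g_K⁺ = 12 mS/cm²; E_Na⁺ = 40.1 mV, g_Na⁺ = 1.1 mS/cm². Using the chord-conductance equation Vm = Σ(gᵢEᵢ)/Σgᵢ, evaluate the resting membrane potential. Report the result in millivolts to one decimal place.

Σ gᵢEᵢ = 12·(-83.7) + 1.1·(40.1) = -960.29
Σ gᵢ = 12 + 1.1 = 13.1
Vm = -960.29 / 13.1 = -73.30 mV

-73.3 mV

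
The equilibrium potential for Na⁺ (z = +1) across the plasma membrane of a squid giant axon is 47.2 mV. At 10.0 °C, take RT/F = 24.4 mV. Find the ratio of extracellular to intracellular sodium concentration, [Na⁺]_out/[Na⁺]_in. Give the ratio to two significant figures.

6.9

ln([out]/[in]) = E·z/(24.4) = 47.2 × 1 / 24.4 = 1.9344
[out]/[in] = e^(1.9344) = 6.92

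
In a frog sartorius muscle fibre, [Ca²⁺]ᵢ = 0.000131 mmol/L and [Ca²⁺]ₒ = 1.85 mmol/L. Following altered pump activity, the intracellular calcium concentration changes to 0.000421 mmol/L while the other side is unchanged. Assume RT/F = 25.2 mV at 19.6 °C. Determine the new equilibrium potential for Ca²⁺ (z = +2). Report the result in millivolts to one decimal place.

After the shift: [Ca²⁺]_out = 1.85, [Ca²⁺]_in = 0.000421 mmol/L.
E_new = (25.2/2)·ln(1.85/0.000421) = 12.60 · (8.3881) = 105.69 mV

105.7 mV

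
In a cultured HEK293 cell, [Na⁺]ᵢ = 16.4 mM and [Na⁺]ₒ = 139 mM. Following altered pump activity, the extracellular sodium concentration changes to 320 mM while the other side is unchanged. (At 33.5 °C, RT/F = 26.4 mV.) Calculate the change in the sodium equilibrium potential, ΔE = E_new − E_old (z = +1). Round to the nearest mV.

22 mV

E_old = (26.4/1)·ln(139/16.4) = 56.42 mV
E_new = (26.4/1)·ln(320/16.4) = 78.44 mV
ΔE = 78.44 − (56.42) = 22.01 mV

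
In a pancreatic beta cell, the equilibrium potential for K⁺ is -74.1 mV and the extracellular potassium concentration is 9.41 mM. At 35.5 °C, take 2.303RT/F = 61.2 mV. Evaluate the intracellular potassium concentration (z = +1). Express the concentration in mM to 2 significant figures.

Nernst: E = (61.2/1) · log₁₀([out]/[in]), so log₁₀([out]/[in]) = -74.1 × 1 / 61.2 = -1.2108.
[out]/[in] = 10^(-1.2108) = 0.06155.
[in] = 9.41 / 0.06155 = 152.9 mM.

150 mM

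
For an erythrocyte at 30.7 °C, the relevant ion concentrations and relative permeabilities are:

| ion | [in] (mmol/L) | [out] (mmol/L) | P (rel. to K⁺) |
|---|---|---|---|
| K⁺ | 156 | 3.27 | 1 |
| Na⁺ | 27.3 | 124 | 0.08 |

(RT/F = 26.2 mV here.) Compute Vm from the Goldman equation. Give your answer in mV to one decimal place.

Vm = 26.2 · ln[(Σ P·[cation]ₒ + Σ P·[anion]ᵢ) / (Σ P·[cation]ᵢ + Σ P·[anion]ₒ)]
Numerator = 1×3.27 + 0.08×124 = 13.19
Denominator = 1×156 + 0.08×27.3 = 158.2
Vm = 26.2 · ln(0.083384) = 26.2 × (-2.4843) = -65.09 mV

-65.1 mV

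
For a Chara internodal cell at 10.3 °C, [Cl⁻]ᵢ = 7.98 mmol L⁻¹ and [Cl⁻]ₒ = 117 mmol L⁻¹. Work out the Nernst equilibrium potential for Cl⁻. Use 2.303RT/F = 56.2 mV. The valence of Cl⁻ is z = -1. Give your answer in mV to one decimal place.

-65.5 mV

E = (56.2/z) · log₁₀([Cl⁻]_out/[Cl⁻]_in) with z = -1.
For an anion, dividing by z = -1 reverses the sign.
= (56.2/-1) · log₁₀(117/7.98) = -56.20 · log₁₀(14.66)
= -56.20 · (1.1662) = -65.54 mV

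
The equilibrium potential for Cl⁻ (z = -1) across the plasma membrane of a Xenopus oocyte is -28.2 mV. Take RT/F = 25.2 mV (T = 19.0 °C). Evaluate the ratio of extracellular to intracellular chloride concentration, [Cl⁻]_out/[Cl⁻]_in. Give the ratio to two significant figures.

3.1

ln([out]/[in]) = E·z/(25.2) = -28.2 × -1 / 25.2 = 1.1190
[out]/[in] = e^(1.1190) = 3.062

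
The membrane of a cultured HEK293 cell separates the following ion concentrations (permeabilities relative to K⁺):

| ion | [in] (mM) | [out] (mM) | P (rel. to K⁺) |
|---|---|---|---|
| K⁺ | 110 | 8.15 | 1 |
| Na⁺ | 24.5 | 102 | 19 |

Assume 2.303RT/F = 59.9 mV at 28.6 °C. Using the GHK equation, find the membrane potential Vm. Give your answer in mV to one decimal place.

Vm = 59.9 · log₁₀[(Σ P·[cation]ₒ + Σ P·[anion]ᵢ) / (Σ P·[cation]ᵢ + Σ P·[anion]ₒ)]
Numerator = 1×8.15 + 19×102 = 1946
Denominator = 1×110 + 19×24.5 = 575.5
Vm = 59.9 · log₁₀(3.3817) = 59.9 × (0.5291) = 31.69 mV

31.7 mV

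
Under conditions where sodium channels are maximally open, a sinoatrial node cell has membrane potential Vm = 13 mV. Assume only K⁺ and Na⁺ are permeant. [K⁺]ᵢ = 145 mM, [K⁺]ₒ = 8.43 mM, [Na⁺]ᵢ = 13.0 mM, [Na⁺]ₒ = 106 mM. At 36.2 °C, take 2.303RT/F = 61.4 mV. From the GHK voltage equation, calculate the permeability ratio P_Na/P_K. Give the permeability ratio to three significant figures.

Let α = P_Na/P_K. GHK: Vm = 61.4·log₁₀[(Kₒ + α·Naₒ)/(Kᵢ + α·Naᵢ)].
10^(Vm/61.4) = 10^(13.0/61.4) = 1.6283
So 1.6283·(Kᵢ + α·Naᵢ) = Kₒ + α·Naₒ → α = (1.6283·145.0 − 8.43) / (106.0 − 1.6283·13.0)
α = (236.1 − 8.43) / (106.0 − 21.17) = 227.7/84.83 = 2.684

2.68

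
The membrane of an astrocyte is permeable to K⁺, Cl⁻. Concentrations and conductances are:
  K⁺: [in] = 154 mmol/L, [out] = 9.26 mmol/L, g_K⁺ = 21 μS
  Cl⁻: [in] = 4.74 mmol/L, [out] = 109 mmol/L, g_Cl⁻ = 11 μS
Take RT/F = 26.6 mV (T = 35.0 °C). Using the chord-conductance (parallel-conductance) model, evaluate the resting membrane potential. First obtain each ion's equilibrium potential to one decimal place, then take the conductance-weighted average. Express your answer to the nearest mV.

-78 mV

E_K⁺ = (26.6/1)·ln(9.26/154) = -74.8 mV
E_Cl⁻ = (26.6/-1)·ln(109/4.74) = -83.4 mV
Vm = (Σ gᵢEᵢ)/(Σ gᵢ) = (21·-74.8 + 11·-83.4) / (21 + 11)
= -2488.20 / 32 = -77.76 mV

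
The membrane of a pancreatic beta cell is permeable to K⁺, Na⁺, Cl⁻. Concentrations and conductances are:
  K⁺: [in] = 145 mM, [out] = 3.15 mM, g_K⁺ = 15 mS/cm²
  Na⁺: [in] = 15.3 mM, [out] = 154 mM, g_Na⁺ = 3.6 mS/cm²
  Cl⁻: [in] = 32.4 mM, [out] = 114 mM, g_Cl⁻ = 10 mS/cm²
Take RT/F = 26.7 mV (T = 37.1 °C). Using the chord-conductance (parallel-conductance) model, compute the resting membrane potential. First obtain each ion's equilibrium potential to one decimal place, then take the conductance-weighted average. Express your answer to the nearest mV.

-58 mV

E_K⁺ = (26.7/1)·ln(3.15/145) = -102.2 mV
E_Na⁺ = (26.7/1)·ln(154/15.3) = 61.7 mV
E_Cl⁻ = (26.7/-1)·ln(114/32.4) = -33.6 mV
Vm = (Σ gᵢEᵢ)/(Σ gᵢ) = (15·-102.2 + 3.6·61.7 + 10·-33.6) / (15 + 3.6 + 10)
= -1646.88 / 28.6 = -57.58 mV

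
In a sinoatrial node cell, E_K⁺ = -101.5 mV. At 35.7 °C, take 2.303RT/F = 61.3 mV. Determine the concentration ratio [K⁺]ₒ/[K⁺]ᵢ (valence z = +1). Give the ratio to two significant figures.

0.022

log₁₀([out]/[in]) = E·z/(61.3) = -101.5 × 1 / 61.3 = -1.6558
[out]/[in] = 10^(-1.6558) = 0.02209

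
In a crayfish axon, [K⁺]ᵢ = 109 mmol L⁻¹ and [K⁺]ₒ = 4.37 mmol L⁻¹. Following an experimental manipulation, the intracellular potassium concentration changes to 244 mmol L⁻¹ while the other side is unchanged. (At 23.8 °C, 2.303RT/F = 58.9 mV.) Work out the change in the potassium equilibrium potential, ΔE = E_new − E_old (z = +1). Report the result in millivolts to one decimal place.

-20.6 mV

E_old = (58.9/1)·log₁₀(4.37/109) = -82.28 mV
E_new = (58.9/1)·log₁₀(4.37/244) = -102.89 mV
ΔE = -102.89 − (-82.28) = -20.61 mV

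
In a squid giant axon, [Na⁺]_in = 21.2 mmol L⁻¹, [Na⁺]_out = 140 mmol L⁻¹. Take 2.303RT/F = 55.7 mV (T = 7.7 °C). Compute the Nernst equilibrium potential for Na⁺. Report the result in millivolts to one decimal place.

45.7 mV

E = (55.7/z) · log₁₀([Na⁺]_out/[Na⁺]_in) with z = +1.
= (55.7/1) · log₁₀(140/21.2) = 55.70 · log₁₀(6.604)
= 55.70 · (0.8198) = 45.66 mV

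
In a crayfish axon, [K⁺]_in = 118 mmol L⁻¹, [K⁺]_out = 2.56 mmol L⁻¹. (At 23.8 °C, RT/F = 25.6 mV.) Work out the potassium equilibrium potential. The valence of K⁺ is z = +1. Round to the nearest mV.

-98 mV

E = (25.6/z) · ln([K⁺]_out/[K⁺]_in) with z = +1.
= (25.6/1) · ln(2.56/118) = 25.60 · ln(0.02169)
= 25.60 · (-3.8307) = -98.07 mV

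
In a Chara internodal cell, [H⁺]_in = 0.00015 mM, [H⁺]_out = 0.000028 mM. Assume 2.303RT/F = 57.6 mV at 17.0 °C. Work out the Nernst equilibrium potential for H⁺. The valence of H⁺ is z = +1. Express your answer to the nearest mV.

E = (57.6/z) · log₁₀([H⁺]_out/[H⁺]_in) with z = +1.
= (57.6/1) · log₁₀(0.000028/0.00015) = 57.60 · log₁₀(0.1867)
= 57.60 · (-0.7289) = -41.99 mV

-42 mV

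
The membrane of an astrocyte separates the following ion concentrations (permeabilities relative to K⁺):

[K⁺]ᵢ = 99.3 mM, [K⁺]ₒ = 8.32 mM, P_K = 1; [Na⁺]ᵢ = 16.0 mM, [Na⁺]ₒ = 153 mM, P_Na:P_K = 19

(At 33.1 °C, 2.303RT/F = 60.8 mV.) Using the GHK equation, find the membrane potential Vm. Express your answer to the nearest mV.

Vm = 60.8 · log₁₀[(Σ P·[cation]ₒ + Σ P·[anion]ᵢ) / (Σ P·[cation]ᵢ + Σ P·[anion]ₒ)]
Numerator = 1×8.32 + 19×153 = 2915
Denominator = 1×99.3 + 19×16.0 = 403.3
Vm = 60.8 · log₁₀(7.2287) = 60.8 × (0.8591) = 52.23 mV

52 mV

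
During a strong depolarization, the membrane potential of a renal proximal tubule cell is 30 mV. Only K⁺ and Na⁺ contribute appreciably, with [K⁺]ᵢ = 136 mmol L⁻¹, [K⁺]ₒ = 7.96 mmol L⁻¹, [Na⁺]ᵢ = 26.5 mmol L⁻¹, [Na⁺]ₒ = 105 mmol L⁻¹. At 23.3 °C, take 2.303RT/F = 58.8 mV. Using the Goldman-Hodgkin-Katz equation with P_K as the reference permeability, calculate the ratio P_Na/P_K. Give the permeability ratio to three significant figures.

Let α = P_Na/P_K. GHK: Vm = 58.8·log₁₀[(Kₒ + α·Naₒ)/(Kᵢ + α·Naᵢ)].
10^(Vm/58.8) = 10^(30.0/58.8) = 3.2375
So 3.2375·(Kᵢ + α·Naᵢ) = Kₒ + α·Naₒ → α = (3.2375·136.0 − 7.96) / (105.0 − 3.2375·26.5)
α = (440.3 − 7.96) / (105.0 − 85.79) = 432.3/19.21 = 22.51

22.5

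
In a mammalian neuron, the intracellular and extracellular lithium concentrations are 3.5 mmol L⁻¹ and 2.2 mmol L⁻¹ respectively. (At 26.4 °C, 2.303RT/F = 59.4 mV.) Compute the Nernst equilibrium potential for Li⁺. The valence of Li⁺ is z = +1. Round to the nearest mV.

-12 mV

E = (59.4/z) · log₁₀([Li⁺]_out/[Li⁺]_in) with z = +1.
= (59.4/1) · log₁₀(2.2/3.5) = 59.40 · log₁₀(0.6286)
= 59.40 · (-0.2016) = -11.98 mV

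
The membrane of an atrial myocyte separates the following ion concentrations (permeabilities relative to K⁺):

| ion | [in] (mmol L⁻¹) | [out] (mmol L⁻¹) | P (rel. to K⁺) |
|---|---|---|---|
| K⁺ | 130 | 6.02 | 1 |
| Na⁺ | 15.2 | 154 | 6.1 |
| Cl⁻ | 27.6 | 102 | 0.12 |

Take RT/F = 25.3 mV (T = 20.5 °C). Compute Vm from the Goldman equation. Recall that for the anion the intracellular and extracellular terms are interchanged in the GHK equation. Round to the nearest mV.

Vm = 25.3 · ln[(Σ P·[cation]ₒ + Σ P·[anion]ᵢ) / (Σ P·[cation]ᵢ + Σ P·[anion]ₒ)]
Numerator = 1×6.02 + 6.1×154 + 0.12×27.6 = 948.7
Denominator = 1×130 + 6.1×15.2 + 0.12×102 = 235
Vm = 25.3 · ln(4.0378) = 25.3 × (1.3957) = 35.31 mV

35 mV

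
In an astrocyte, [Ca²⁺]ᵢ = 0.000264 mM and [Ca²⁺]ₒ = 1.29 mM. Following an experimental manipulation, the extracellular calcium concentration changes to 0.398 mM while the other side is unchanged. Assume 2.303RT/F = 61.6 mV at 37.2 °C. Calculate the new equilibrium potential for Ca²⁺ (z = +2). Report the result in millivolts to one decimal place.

After the shift: [Ca²⁺]_out = 0.398, [Ca²⁺]_in = 0.000264 mM.
E_new = (61.6/2)·log₁₀(0.398/0.000264) = 30.80 · (3.1783) = 97.89 mV

97.9 mV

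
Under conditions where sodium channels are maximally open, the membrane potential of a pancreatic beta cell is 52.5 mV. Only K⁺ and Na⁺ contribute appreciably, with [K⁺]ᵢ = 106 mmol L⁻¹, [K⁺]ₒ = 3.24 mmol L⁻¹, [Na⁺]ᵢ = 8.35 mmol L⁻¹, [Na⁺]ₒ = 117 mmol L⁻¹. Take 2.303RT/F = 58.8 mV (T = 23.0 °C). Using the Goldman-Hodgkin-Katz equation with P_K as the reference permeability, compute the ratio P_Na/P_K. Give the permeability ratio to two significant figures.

16

Let α = P_Na/P_K. GHK: Vm = 58.8·log₁₀[(Kₒ + α·Naₒ)/(Kᵢ + α·Naᵢ)].
10^(Vm/58.8) = 10^(52.5/58.8) = 7.8137
So 7.8137·(Kᵢ + α·Naᵢ) = Kₒ + α·Naₒ → α = (7.8137·106.0 − 3.24) / (117.0 − 7.8137·8.35)
α = (828.3 − 3.24) / (117.0 − 65.24) = 825/51.76 = 15.94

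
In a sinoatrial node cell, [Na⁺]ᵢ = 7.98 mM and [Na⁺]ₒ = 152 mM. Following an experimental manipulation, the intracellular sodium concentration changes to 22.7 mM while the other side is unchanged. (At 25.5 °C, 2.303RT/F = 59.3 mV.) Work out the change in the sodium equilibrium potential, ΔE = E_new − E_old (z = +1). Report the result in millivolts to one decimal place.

E_old = (59.3/1)·log₁₀(152/7.98) = 75.89 mV
E_new = (59.3/1)·log₁₀(152/22.7) = 48.97 mV
ΔE = 48.97 − (75.89) = -26.92 mV

-26.9 mV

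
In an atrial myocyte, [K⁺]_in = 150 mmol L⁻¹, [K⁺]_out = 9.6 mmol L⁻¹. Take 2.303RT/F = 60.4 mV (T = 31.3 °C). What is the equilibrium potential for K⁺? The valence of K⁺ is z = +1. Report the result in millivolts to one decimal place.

E = (60.4/z) · log₁₀([K⁺]_out/[K⁺]_in) with z = +1.
= (60.4/1) · log₁₀(9.6/150) = 60.40 · log₁₀(0.064)
= 60.40 · (-1.1938) = -72.11 mV

-72.1 mV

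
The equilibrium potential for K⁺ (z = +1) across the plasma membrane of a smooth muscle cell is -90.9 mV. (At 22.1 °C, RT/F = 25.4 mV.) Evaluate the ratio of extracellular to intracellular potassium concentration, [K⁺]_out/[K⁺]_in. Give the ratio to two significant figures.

0.028

ln([out]/[in]) = E·z/(25.4) = -90.9 × 1 / 25.4 = -3.5787
[out]/[in] = e^(-3.5787) = 0.02791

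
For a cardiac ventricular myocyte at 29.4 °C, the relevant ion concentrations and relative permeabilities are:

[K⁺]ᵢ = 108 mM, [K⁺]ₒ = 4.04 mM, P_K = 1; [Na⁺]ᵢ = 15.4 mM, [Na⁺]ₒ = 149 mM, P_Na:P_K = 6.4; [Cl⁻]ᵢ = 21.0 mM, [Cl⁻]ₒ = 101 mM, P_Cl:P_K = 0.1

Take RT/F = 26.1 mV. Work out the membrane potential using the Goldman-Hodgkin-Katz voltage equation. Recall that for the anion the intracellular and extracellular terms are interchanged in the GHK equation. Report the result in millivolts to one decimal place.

38.8 mV

Vm = 26.1 · ln[(Σ P·[cation]ₒ + Σ P·[anion]ᵢ) / (Σ P·[cation]ᵢ + Σ P·[anion]ₒ)]
Numerator = 1×4.04 + 6.4×149 + 0.1×21.0 = 959.7
Denominator = 1×108 + 6.4×15.4 + 0.1×101 = 216.7
Vm = 26.1 · ln(4.4297) = 26.1 × (1.4883) = 38.85 mV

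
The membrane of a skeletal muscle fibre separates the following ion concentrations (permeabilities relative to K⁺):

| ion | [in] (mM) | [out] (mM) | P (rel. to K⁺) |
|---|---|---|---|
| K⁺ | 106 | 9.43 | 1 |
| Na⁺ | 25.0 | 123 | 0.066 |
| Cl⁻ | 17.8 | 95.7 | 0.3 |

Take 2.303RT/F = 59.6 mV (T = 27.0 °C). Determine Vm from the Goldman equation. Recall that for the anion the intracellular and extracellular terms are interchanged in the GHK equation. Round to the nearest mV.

Vm = 59.6 · log₁₀[(Σ P·[cation]ₒ + Σ P·[anion]ᵢ) / (Σ P·[cation]ᵢ + Σ P·[anion]ₒ)]
Numerator = 1×9.43 + 0.066×123 + 0.3×17.8 = 22.89
Denominator = 1×106 + 0.066×25.0 + 0.3×95.7 = 136.4
Vm = 59.6 · log₁₀(0.16785) = 59.6 × (-0.7751) = -46.19 mV

-46 mV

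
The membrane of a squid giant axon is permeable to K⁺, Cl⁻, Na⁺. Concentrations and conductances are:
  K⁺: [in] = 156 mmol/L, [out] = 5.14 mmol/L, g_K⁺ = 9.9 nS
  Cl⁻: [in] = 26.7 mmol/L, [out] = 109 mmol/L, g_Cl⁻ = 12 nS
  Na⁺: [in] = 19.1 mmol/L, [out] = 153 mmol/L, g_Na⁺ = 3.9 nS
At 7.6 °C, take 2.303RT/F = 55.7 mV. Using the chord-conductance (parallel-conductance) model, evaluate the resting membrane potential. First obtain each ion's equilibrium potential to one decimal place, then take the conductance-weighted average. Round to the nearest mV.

-40 mV

E_K⁺ = (55.7/1)·log₁₀(5.14/156) = -82.6 mV
E_Cl⁻ = (55.7/-1)·log₁₀(109/26.7) = -34.0 mV
E_Na⁺ = (55.7/1)·log₁₀(153/19.1) = 50.3 mV
Vm = (Σ gᵢEᵢ)/(Σ gᵢ) = (9.9·-82.6 + 12·-34.0 + 3.9·50.3) / (9.9 + 12 + 3.9)
= -1029.57 / 25.8 = -39.91 mV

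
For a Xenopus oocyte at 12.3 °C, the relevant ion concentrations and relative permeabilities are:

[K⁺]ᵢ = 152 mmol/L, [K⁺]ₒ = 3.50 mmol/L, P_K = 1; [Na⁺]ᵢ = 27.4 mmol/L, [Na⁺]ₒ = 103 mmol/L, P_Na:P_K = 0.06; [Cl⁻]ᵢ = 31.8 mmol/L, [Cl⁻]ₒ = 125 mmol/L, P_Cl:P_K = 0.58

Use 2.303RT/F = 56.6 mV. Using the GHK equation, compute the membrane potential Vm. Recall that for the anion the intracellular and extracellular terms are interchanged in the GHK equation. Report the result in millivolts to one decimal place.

Vm = 56.6 · log₁₀[(Σ P·[cation]ₒ + Σ P·[anion]ᵢ) / (Σ P·[cation]ᵢ + Σ P·[anion]ₒ)]
Numerator = 1×3.50 + 0.06×103 + 0.58×31.8 = 28.12
Denominator = 1×152 + 0.06×27.4 + 0.58×125 = 226.1
Vm = 56.6 · log₁₀(0.12436) = 56.6 × (-0.9053) = -51.24 mV

-51.2 mV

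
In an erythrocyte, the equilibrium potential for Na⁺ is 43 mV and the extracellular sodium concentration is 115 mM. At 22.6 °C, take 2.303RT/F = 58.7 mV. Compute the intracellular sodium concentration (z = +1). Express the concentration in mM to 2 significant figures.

Nernst: E = (58.7/1) · log₁₀([out]/[in]), so log₁₀([out]/[in]) = 43.0 × 1 / 58.7 = 0.7325.
[out]/[in] = 10^(0.7325) = 5.402.
[in] = 115 / 5.402 = 21.29 mM.

21 mM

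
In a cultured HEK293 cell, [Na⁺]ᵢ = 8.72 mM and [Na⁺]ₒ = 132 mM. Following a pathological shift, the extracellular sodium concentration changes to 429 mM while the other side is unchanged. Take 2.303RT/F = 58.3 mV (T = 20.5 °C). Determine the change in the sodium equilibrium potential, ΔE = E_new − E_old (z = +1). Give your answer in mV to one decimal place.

E_old = (58.3/1)·log₁₀(132/8.72) = 68.80 mV
E_new = (58.3/1)·log₁₀(429/8.72) = 98.64 mV
ΔE = 98.64 − (68.80) = 29.84 mV

29.8 mV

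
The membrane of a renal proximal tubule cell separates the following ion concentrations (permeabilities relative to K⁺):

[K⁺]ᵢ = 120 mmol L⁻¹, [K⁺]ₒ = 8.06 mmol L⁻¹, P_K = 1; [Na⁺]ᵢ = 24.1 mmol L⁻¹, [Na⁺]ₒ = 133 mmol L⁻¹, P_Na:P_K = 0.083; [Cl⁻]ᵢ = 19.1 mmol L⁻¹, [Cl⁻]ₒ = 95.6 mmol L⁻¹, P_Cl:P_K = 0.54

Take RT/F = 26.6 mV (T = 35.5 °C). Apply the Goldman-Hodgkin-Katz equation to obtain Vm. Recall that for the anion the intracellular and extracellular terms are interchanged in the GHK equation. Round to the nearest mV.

-47 mV

Vm = 26.6 · ln[(Σ P·[cation]ₒ + Σ P·[anion]ᵢ) / (Σ P·[cation]ᵢ + Σ P·[anion]ₒ)]
Numerator = 1×8.06 + 0.083×133 + 0.54×19.1 = 29.41
Denominator = 1×120 + 0.083×24.1 + 0.54×95.6 = 173.6
Vm = 26.6 · ln(0.16941) = 26.6 × (-1.7755) = -47.23 mV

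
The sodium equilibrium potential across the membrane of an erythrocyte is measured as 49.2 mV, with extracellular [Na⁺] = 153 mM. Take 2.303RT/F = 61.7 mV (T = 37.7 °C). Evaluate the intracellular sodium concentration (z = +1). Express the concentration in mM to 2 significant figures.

Nernst: E = (61.7/1) · log₁₀([out]/[in]), so log₁₀([out]/[in]) = 49.2 × 1 / 61.7 = 0.7974.
[out]/[in] = 10^(0.7974) = 6.272.
[in] = 153 / 6.272 = 24.39 mM.

24 mM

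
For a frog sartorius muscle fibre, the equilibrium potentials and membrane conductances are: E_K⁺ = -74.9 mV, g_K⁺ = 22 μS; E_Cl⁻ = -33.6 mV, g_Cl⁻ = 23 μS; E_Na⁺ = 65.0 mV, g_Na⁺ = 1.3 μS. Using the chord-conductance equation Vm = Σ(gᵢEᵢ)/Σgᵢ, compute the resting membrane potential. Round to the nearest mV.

Σ gᵢEᵢ = 22·(-74.9) + 23·(-33.6) + 1.3·(65.0) = -2336.10
Σ gᵢ = 22 + 23 + 1.3 = 46.3
Vm = -2336.10 / 46.3 = -50.46 mV

-50 mV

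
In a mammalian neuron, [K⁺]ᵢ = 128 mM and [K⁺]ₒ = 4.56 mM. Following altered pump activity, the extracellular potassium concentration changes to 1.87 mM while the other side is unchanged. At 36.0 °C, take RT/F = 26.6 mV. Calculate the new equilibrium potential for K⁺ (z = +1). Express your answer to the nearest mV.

After the shift: [K⁺]_out = 1.87, [K⁺]_in = 128 mM.
E_new = (26.6/1)·ln(1.87/128) = 26.60 · (-4.2261) = -112.41 mV

-112 mV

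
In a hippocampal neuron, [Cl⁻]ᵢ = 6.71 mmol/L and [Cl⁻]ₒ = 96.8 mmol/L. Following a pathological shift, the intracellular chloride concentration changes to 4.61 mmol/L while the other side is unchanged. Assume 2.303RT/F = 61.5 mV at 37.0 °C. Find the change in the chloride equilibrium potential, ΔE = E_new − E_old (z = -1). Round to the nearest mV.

E_old = (61.5/-1)·log₁₀(96.8/6.71) = -71.29 mV
E_new = (61.5/-1)·log₁₀(96.8/4.61) = -81.31 mV
ΔE = -81.31 − (-71.29) = -10.03 mV

-10 mV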